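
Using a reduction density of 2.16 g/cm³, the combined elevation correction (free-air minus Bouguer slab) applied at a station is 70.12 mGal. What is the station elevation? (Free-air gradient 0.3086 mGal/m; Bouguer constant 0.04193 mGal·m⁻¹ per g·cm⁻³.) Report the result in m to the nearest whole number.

Combined gradient = 0.3086 − 0.04193 × 2.16 = 0.2180312 mGal/m
h = 70.12 / 0.2180312 = 321.61 m

322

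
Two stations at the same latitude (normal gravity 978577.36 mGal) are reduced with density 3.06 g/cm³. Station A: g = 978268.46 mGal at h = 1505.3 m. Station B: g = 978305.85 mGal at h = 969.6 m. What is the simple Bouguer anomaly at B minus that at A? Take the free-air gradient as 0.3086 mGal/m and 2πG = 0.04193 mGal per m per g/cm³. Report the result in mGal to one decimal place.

-59.2

Δg_SB(A) = 978268.46 − 978577.36 + 0.3086×1505.3 − 0.04193×3.06×1505.3 = -37.50 mGal
Δg_SB(B) = 978305.85 − 978577.36 + 0.3086×969.6 − 0.04193×3.06×969.6 = -96.70 mGal
Difference = -96.70 − (-37.50) = -59.20 mGal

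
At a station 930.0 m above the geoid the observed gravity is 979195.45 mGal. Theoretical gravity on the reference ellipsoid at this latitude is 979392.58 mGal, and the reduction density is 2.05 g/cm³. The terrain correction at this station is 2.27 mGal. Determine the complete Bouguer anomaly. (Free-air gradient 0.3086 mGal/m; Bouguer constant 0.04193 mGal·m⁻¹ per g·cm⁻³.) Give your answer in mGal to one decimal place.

Free-air correction = 0.3086 × 930.0 = 287.00 mGal
Free-air anomaly = 979195.45 − 979392.58 + (287.00) = 89.87 mGal
Bouguer slab correction = 0.04193 × 2.05 × 930.0 = 79.94 mGal
Simple Bouguer anomaly = 89.87 − (79.94) = 9.93 mGal
Complete Bouguer anomaly = 9.93 + 2.27 = 12.20 mGal

12.2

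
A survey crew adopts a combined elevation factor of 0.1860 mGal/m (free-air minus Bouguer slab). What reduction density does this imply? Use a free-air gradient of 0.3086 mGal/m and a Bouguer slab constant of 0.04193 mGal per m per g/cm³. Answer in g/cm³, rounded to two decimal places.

2.92

0.1860 = 0.3086 − 0.04193 × ρ
ρ = (0.3086 − 0.1860) / 0.04193 = 2.92 g/cm³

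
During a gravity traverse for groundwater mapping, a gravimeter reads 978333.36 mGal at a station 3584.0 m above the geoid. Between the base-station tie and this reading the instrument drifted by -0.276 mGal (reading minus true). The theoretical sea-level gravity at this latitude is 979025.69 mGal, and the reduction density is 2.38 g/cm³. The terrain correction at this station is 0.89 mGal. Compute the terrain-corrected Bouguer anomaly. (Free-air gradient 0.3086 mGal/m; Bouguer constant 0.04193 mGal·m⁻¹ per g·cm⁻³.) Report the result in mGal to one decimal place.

Drift-corrected reading = 978333.36 − (-0.276) = 978333.636 mGal
Free-air correction = 0.3086 × 3584.0 = 1106.02 mGal
Free-air anomaly = 978333.636 − 979025.69 + (1106.02) = 413.966 mGal
Bouguer slab correction = 0.04193 × 2.38 × 3584.0 = 357.66 mGal
Simple Bouguer anomaly = 413.966 − (357.66) = 56.306 mGal
Complete Bouguer anomaly = 56.306 + 0.89 = 57.196 mGal

57.2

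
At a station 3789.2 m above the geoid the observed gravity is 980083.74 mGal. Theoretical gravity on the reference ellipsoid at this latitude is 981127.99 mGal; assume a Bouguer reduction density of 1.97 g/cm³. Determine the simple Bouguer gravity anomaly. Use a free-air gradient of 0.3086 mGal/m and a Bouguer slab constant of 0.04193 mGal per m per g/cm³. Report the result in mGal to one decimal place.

-187.9

Free-air correction = 0.3086 × 3789.2 = 1169.35 mGal
Free-air anomaly = 980083.74 − 981127.99 + (1169.35) = 125.10 mGal
Bouguer slab correction = 0.04193 × 1.97 × 3789.2 = 313.00 mGal
Simple Bouguer anomaly = 125.10 − (313.00) = -187.90 mGal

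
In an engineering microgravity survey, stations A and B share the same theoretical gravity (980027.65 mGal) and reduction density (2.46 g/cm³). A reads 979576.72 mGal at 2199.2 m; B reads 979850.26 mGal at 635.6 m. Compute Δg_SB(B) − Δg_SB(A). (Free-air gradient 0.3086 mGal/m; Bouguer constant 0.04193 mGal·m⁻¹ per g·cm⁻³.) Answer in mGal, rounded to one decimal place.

-47.7

Δg_SB(A) = 979576.72 − 980027.65 + 0.3086×2199.2 − 0.04193×2.46×2199.2 = 0.90 mGal
Δg_SB(B) = 979850.26 − 980027.65 + 0.3086×635.6 − 0.04193×2.46×635.6 = -46.80 mGal
Difference = -46.80 − (0.90) = -47.70 mGal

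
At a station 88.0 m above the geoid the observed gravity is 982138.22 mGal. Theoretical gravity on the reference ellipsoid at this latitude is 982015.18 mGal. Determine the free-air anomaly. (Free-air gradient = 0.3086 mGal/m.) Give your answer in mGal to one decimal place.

Free-air correction = 0.3086 × 88.0 = 27.16 mGal
Free-air anomaly = 982138.22 − 982015.18 + (27.16) = 150.20 mGal

150.2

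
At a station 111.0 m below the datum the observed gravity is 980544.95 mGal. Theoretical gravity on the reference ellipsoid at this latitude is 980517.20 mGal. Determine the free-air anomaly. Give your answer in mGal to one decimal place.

-6.5

Free-air correction = 0.3086 × -111.0 = -34.25 mGal
Free-air anomaly = 980544.95 − 980517.20 + (-34.25) = -6.50 mGal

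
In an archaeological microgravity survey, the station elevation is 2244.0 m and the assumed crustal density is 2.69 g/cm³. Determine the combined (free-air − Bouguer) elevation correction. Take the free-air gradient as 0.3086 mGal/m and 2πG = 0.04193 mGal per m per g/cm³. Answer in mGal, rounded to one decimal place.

439.4

Combined gradient = 0.3086 − 0.04193 × 2.69 = 0.1958083 mGal/m
Combined elevation correction = 0.1958083 × 2244.0 = 439.4 mGal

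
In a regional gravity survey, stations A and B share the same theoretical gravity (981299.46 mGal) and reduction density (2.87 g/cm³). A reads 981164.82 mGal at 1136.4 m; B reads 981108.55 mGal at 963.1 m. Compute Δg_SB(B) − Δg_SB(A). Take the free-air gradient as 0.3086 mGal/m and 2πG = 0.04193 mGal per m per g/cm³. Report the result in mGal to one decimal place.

Δg_SB(A) = 981164.82 − 981299.46 + 0.3086×1136.4 − 0.04193×2.87×1136.4 = 79.30 mGal
Δg_SB(B) = 981108.55 − 981299.46 + 0.3086×963.1 − 0.04193×2.87×963.1 = -9.60 mGal
Difference = -9.60 − (79.30) = -88.90 mGal

-88.9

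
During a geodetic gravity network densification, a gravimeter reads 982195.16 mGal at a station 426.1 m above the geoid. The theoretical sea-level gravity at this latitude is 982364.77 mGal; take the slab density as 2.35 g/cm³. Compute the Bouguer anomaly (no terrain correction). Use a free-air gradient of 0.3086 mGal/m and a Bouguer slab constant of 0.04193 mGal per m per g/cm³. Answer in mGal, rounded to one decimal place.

-80.1

Free-air correction = 0.3086 × 426.1 = 131.49 mGal
Free-air anomaly = 982195.16 − 982364.77 + (131.49) = -38.12 mGal
Bouguer slab correction = 0.04193 × 2.35 × 426.1 = 41.99 mGal
Simple Bouguer anomaly = -38.12 − (41.99) = -80.11 mGal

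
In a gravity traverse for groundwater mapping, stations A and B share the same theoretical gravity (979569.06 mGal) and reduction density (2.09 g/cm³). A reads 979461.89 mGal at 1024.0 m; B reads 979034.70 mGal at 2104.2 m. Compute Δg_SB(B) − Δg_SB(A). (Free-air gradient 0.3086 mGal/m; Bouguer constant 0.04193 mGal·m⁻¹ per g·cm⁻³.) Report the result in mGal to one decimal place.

Δg_SB(A) = 979461.89 − 979569.06 + 0.3086×1024.0 − 0.04193×2.09×1024.0 = 119.10 mGal
Δg_SB(B) = 979034.70 − 979569.06 + 0.3086×2104.2 − 0.04193×2.09×2104.2 = -69.40 mGal
Difference = -69.40 − (119.10) = -188.50 mGal

-188.5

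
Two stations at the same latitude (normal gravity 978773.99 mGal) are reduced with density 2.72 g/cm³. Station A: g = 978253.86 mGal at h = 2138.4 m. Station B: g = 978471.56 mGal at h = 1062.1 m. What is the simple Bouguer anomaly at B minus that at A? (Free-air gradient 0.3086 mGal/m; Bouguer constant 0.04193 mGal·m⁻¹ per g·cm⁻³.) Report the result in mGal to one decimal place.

Δg_SB(A) = 978253.86 − 978773.99 + 0.3086×2138.4 − 0.04193×2.72×2138.4 = -104.10 mGal
Δg_SB(B) = 978471.56 − 978773.99 + 0.3086×1062.1 − 0.04193×2.72×1062.1 = -95.80 mGal
Difference = -95.80 − (-104.10) = 8.30 mGal

8.3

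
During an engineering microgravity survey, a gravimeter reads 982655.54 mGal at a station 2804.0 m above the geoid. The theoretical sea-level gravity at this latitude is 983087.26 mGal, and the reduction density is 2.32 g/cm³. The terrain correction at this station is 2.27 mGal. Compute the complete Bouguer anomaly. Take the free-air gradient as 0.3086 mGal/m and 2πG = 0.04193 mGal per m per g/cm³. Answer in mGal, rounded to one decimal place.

Free-air correction = 0.3086 × 2804.0 = 865.31 mGal
Free-air anomaly = 982655.54 − 983087.26 + (865.31) = 433.59 mGal
Bouguer slab correction = 0.04193 × 2.32 × 2804.0 = 272.77 mGal
Simple Bouguer anomaly = 433.59 − (272.77) = 160.82 mGal
Complete Bouguer anomaly = 160.82 + 2.27 = 163.09 mGal

163.1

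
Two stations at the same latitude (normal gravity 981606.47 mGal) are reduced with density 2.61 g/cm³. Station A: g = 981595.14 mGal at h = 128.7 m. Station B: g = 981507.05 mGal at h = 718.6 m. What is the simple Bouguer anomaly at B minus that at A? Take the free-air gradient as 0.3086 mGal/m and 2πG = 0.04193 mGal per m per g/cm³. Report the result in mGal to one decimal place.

Δg_SB(A) = 981595.14 − 981606.47 + 0.3086×128.7 − 0.04193×2.61×128.7 = 14.30 mGal
Δg_SB(B) = 981507.05 − 981606.47 + 0.3086×718.6 − 0.04193×2.61×718.6 = 43.70 mGal
Difference = 43.70 − (14.30) = 29.40 mGal

29.4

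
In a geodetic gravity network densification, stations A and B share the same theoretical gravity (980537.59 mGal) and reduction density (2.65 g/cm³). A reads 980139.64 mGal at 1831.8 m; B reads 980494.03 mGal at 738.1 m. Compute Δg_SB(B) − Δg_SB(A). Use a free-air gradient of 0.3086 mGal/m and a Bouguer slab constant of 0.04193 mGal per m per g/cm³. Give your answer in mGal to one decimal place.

138.4

Δg_SB(A) = 980139.64 − 980537.59 + 0.3086×1831.8 − 0.04193×2.65×1831.8 = -36.20 mGal
Δg_SB(B) = 980494.03 − 980537.59 + 0.3086×738.1 − 0.04193×2.65×738.1 = 102.20 mGal
Difference = 102.20 − (-36.20) = 138.40 mGal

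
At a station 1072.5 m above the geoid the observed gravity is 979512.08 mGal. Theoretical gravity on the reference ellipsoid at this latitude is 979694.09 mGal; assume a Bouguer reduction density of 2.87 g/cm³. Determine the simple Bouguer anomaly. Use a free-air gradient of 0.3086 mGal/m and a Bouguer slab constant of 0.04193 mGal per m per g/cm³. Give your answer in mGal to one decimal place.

Free-air correction = 0.3086 × 1072.5 = 330.97 mGal
Free-air anomaly = 979512.08 − 979694.09 + (330.97) = 148.96 mGal
Bouguer slab correction = 0.04193 × 2.87 × 1072.5 = 129.06 mGal
Simple Bouguer anomaly = 148.96 − (129.06) = 19.90 mGal

19.9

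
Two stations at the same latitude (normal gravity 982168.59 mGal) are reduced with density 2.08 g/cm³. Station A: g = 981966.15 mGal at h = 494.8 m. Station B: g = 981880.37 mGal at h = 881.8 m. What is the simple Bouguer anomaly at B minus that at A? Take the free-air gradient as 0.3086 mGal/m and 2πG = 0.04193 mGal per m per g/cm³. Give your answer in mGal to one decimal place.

Δg_SB(A) = 981966.15 − 982168.59 + 0.3086×494.8 − 0.04193×2.08×494.8 = -92.90 mGal
Δg_SB(B) = 981880.37 − 982168.59 + 0.3086×881.8 − 0.04193×2.08×881.8 = -93.00 mGal
Difference = -93.00 − (-92.90) = -0.10 mGal

-0.1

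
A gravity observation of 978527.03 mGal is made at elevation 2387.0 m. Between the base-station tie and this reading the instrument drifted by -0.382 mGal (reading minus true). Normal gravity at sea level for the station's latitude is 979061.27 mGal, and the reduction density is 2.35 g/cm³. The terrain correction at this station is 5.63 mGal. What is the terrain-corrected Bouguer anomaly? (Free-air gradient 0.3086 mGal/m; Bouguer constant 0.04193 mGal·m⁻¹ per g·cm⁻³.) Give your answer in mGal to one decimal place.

-26.8

Drift-corrected reading = 978527.03 − (-0.382) = 978527.412 mGal
Free-air correction = 0.3086 × 2387.0 = 736.63 mGal
Free-air anomaly = 978527.412 − 979061.27 + (736.63) = 202.772 mGal
Bouguer slab correction = 0.04193 × 2.35 × 2387.0 = 235.20 mGal
Simple Bouguer anomaly = 202.772 − (235.20) = -32.428 mGal
Complete Bouguer anomaly = -32.428 + 5.63 = -26.798 mGal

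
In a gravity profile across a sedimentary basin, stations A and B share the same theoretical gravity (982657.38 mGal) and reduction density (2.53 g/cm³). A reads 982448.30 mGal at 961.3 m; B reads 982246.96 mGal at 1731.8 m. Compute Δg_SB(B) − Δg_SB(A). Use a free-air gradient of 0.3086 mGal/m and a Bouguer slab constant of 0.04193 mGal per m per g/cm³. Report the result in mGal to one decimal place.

-45.3

Δg_SB(A) = 982448.30 − 982657.38 + 0.3086×961.3 − 0.04193×2.53×961.3 = -14.40 mGal
Δg_SB(B) = 982246.96 − 982657.38 + 0.3086×1731.8 − 0.04193×2.53×1731.8 = -59.70 mGal
Difference = -59.70 − (-14.40) = -45.30 mGal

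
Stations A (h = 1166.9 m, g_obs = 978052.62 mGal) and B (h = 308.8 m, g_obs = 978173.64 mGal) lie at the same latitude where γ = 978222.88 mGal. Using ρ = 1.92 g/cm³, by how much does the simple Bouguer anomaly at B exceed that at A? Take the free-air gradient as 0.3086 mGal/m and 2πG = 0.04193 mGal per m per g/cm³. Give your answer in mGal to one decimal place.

-74.7

Δg_SB(A) = 978052.62 − 978222.88 + 0.3086×1166.9 − 0.04193×1.92×1166.9 = 95.90 mGal
Δg_SB(B) = 978173.64 − 978222.88 + 0.3086×308.8 − 0.04193×1.92×308.8 = 21.20 mGal
Difference = 21.20 − (95.90) = -74.70 mGal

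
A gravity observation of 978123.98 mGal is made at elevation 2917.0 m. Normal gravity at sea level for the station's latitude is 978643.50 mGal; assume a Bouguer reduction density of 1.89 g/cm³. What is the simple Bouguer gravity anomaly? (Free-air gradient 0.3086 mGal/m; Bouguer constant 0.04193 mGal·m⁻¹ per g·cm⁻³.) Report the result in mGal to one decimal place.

149.5

Free-air correction = 0.3086 × 2917.0 = 900.19 mGal
Free-air anomaly = 978123.98 − 978643.50 + (900.19) = 380.67 mGal
Bouguer slab correction = 0.04193 × 1.89 × 2917.0 = 231.17 mGal
Simple Bouguer anomaly = 380.67 − (231.17) = 149.50 mGal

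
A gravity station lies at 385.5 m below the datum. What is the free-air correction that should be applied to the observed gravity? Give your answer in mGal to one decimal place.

Free-air correction = 0.3086 × -385.5 = -119.0 mGal

-119.0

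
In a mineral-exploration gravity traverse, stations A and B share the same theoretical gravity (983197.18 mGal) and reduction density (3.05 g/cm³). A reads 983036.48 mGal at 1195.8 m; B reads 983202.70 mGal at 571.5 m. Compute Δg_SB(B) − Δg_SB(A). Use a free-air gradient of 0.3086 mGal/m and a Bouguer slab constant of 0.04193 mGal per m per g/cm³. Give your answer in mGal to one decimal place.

53.4

Δg_SB(A) = 983036.48 − 983197.18 + 0.3086×1195.8 − 0.04193×3.05×1195.8 = 55.40 mGal
Δg_SB(B) = 983202.70 − 983197.18 + 0.3086×571.5 − 0.04193×3.05×571.5 = 108.80 mGal
Difference = 108.80 − (55.40) = 53.40 mGal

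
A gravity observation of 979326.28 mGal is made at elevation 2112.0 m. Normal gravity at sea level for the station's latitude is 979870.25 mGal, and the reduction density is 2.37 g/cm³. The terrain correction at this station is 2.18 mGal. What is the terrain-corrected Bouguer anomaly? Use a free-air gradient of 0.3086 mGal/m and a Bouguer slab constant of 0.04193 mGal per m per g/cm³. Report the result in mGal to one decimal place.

-99.9

Free-air correction = 0.3086 × 2112.0 = 651.76 mGal
Free-air anomaly = 979326.28 − 979870.25 + (651.76) = 107.79 mGal
Bouguer slab correction = 0.04193 × 2.37 × 2112.0 = 209.88 mGal
Simple Bouguer anomaly = 107.79 − (209.88) = -102.09 mGal
Complete Bouguer anomaly = -102.09 + 2.18 = -99.91 mGal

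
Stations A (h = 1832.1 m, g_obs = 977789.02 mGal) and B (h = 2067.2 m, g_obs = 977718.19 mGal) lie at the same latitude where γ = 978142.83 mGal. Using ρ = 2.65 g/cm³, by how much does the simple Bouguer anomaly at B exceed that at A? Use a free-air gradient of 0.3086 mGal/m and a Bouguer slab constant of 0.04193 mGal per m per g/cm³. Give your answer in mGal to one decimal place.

Δg_SB(A) = 977789.02 − 978142.83 + 0.3086×1832.1 − 0.04193×2.65×1832.1 = 8.00 mGal
Δg_SB(B) = 977718.19 − 978142.83 + 0.3086×2067.2 − 0.04193×2.65×2067.2 = -16.40 mGal
Difference = -16.40 − (8.00) = -24.40 mGal

-24.4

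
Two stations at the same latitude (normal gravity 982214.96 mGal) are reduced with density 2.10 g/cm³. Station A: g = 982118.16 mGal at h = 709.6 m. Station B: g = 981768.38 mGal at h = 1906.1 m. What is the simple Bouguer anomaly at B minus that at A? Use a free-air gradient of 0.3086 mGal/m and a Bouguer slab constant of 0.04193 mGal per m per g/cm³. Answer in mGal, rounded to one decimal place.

Δg_SB(A) = 982118.16 − 982214.96 + 0.3086×709.6 − 0.04193×2.10×709.6 = 59.70 mGal
Δg_SB(B) = 981768.38 − 982214.96 + 0.3086×1906.1 − 0.04193×2.10×1906.1 = -26.20 mGal
Difference = -26.20 − (59.70) = -85.90 mGal

-85.9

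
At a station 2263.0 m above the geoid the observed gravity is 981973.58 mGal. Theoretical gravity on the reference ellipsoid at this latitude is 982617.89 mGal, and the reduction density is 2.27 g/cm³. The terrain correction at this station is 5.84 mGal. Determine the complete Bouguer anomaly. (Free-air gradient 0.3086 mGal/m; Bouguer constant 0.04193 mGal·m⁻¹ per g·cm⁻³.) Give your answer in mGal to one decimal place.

Free-air correction = 0.3086 × 2263.0 = 698.36 mGal
Free-air anomaly = 981973.58 − 982617.89 + (698.36) = 54.05 mGal
Bouguer slab correction = 0.04193 × 2.27 × 2263.0 = 215.39 mGal
Simple Bouguer anomaly = 54.05 − (215.39) = -161.34 mGal
Complete Bouguer anomaly = -161.34 + 5.84 = -155.50 mGal

-155.5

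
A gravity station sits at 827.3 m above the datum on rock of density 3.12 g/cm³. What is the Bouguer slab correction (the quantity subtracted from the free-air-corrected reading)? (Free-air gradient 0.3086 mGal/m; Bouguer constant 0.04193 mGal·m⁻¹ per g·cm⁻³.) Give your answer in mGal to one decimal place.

Bouguer slab correction = 0.04193 × 3.12 × 827.3 = 108.2 mGal

108.2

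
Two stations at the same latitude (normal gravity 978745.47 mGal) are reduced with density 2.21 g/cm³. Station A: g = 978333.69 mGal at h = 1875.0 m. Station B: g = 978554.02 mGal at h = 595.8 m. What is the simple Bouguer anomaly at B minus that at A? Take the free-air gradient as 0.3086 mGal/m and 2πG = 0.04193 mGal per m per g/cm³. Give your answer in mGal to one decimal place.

Δg_SB(A) = 978333.69 − 978745.47 + 0.3086×1875.0 − 0.04193×2.21×1875.0 = -6.90 mGal
Δg_SB(B) = 978554.02 − 978745.47 + 0.3086×595.8 − 0.04193×2.21×595.8 = -62.80 mGal
Difference = -62.80 − (-6.90) = -55.90 mGal

-55.9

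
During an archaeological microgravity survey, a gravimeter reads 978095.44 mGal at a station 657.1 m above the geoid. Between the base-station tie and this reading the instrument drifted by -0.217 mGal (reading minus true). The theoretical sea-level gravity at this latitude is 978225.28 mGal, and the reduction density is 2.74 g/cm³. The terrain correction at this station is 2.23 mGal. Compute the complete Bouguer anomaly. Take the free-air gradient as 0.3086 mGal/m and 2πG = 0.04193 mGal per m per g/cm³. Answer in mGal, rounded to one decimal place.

Drift-corrected reading = 978095.44 − (-0.217) = 978095.657 mGal
Free-air correction = 0.3086 × 657.1 = 202.78 mGal
Free-air anomaly = 978095.657 − 978225.28 + (202.78) = 73.157 mGal
Bouguer slab correction = 0.04193 × 2.74 × 657.1 = 75.49 mGal
Simple Bouguer anomaly = 73.157 − (75.49) = -2.333 mGal
Complete Bouguer anomaly = -2.333 + 2.23 = -0.103 mGal

-0.1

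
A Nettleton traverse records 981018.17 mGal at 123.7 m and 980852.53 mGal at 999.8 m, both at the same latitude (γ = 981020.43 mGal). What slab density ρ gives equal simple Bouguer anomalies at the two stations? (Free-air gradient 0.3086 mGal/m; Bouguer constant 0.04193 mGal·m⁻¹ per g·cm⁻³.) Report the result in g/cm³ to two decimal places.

Δg_obs = 980852.53 − 981018.17 = -165.64 mGal over Δh = 999.8 − 123.7 = 876.1 m
Equal Bouguer anomalies ⇒ Δg_obs + (0.3086 − 0.04193ρ)·Δh = 0
0.3086 − 0.04193ρ = −Δg_obs/Δh = 0.18907
ρ = (0.3086 − 0.18907) / 0.04193 = 2.85 g/cm³

2.85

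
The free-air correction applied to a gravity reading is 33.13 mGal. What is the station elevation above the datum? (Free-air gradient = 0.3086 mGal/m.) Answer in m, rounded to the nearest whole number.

h = 33.13 / 0.3086 = 107.36 m

107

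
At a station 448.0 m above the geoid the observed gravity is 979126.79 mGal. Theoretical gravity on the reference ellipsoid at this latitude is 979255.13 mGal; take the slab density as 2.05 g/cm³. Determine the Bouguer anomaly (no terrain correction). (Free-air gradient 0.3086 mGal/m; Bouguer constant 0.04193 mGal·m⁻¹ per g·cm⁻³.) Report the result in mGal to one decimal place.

Free-air correction = 0.3086 × 448.0 = 138.25 mGal
Free-air anomaly = 979126.79 − 979255.13 + (138.25) = 9.91 mGal
Bouguer slab correction = 0.04193 × 2.05 × 448.0 = 38.51 mGal
Simple Bouguer anomaly = 9.91 − (38.51) = -28.60 mGal

-28.6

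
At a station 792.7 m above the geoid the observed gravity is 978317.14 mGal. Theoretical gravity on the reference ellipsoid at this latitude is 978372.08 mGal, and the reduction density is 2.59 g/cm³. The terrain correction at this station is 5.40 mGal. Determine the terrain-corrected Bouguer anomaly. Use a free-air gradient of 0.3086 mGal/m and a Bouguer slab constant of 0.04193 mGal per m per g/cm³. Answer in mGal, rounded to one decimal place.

Free-air correction = 0.3086 × 792.7 = 244.63 mGal
Free-air anomaly = 978317.14 − 978372.08 + (244.63) = 189.69 mGal
Bouguer slab correction = 0.04193 × 2.59 × 792.7 = 86.09 mGal
Simple Bouguer anomaly = 189.69 − (86.09) = 103.60 mGal
Complete Bouguer anomaly = 103.60 + 5.40 = 109.00 mGal

109.0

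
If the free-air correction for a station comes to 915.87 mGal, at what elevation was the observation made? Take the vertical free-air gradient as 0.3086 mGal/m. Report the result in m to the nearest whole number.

h = 915.87 / 0.3086 = 2967.82 m

2968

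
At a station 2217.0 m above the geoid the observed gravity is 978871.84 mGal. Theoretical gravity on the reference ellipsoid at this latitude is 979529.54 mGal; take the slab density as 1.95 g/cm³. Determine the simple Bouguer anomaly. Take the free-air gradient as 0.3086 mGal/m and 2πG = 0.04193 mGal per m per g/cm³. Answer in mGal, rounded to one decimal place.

Free-air correction = 0.3086 × 2217.0 = 684.17 mGal
Free-air anomaly = 978871.84 − 979529.54 + (684.17) = 26.47 mGal
Bouguer slab correction = 0.04193 × 1.95 × 2217.0 = 181.27 mGal
Simple Bouguer anomaly = 26.47 − (181.27) = -154.80 mGal

-154.8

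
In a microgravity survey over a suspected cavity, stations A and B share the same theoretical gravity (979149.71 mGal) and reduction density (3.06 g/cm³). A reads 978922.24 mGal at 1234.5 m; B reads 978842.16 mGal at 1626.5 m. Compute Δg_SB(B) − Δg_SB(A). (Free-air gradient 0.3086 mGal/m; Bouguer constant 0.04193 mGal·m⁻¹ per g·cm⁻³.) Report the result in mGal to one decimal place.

Δg_SB(A) = 978922.24 − 979149.71 + 0.3086×1234.5 − 0.04193×3.06×1234.5 = -4.90 mGal
Δg_SB(B) = 978842.16 − 979149.71 + 0.3086×1626.5 − 0.04193×3.06×1626.5 = -14.30 mGal
Difference = -14.30 − (-4.90) = -9.40 mGal

-9.4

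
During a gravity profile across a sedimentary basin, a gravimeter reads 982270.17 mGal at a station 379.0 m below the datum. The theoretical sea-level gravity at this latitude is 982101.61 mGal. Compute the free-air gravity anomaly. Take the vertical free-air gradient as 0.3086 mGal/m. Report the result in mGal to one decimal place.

51.6

Free-air correction = 0.3086 × -379.0 = -116.96 mGal
Free-air anomaly = 982270.17 − 982101.61 + (-116.96) = 51.60 mGal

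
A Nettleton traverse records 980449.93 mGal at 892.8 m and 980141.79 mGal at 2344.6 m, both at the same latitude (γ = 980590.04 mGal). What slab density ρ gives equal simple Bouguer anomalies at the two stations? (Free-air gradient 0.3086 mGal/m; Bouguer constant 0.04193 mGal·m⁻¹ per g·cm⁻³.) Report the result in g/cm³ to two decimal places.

2.30

Δg_obs = 980141.79 − 980449.93 = -308.14 mGal over Δh = 2344.6 − 892.8 = 1451.8 m
Equal Bouguer anomalies ⇒ Δg_obs + (0.3086 − 0.04193ρ)·Δh = 0
0.3086 − 0.04193ρ = −Δg_obs/Δh = 0.21225
ρ = (0.3086 − 0.21225) / 0.04193 = 2.30 g/cm³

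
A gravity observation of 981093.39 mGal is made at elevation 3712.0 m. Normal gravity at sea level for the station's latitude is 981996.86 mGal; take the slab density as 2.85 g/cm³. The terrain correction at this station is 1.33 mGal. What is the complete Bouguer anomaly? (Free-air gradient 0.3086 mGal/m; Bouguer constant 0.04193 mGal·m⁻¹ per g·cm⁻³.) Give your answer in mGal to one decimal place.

Free-air correction = 0.3086 × 3712.0 = 1145.52 mGal
Free-air anomaly = 981093.39 − 981996.86 + (1145.52) = 242.05 mGal
Bouguer slab correction = 0.04193 × 2.85 × 3712.0 = 443.59 mGal
Simple Bouguer anomaly = 242.05 − (443.59) = -201.54 mGal
Complete Bouguer anomaly = -201.54 + 1.33 = -200.21 mGal

-200.2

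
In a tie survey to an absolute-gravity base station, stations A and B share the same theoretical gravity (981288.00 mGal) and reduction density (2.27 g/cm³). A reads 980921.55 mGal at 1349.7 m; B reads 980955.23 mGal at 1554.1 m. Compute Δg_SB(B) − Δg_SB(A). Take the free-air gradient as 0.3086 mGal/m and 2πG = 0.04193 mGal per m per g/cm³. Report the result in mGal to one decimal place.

77.3

Δg_SB(A) = 980921.55 − 981288.00 + 0.3086×1349.7 − 0.04193×2.27×1349.7 = -78.40 mGal
Δg_SB(B) = 980955.23 − 981288.00 + 0.3086×1554.1 − 0.04193×2.27×1554.1 = -1.10 mGal
Difference = -1.10 − (-78.40) = 77.30 mGal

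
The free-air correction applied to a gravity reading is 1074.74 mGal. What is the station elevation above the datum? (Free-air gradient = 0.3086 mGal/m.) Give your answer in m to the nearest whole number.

3483

h = 1074.74 / 0.3086 = 3482.63 m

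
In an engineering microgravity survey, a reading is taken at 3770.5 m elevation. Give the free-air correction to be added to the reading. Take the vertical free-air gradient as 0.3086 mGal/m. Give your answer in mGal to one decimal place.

Free-air correction = 0.3086 × 3770.5 = 1163.6 mGal

1163.6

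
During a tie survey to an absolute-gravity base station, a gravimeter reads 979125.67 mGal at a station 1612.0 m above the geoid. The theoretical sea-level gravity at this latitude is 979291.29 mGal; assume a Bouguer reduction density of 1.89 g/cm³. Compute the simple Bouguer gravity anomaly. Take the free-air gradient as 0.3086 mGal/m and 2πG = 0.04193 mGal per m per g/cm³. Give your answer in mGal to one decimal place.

204.1

Free-air correction = 0.3086 × 1612.0 = 497.46 mGal
Free-air anomaly = 979125.67 − 979291.29 + (497.46) = 331.84 mGal
Bouguer slab correction = 0.04193 × 1.89 × 1612.0 = 127.75 mGal
Simple Bouguer anomaly = 331.84 − (127.75) = 204.09 mGal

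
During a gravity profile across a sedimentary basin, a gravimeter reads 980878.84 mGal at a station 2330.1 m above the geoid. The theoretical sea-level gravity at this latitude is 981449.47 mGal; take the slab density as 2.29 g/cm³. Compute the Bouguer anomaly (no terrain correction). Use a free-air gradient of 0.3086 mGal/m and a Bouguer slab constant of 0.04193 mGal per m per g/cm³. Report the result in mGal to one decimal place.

Free-air correction = 0.3086 × 2330.1 = 719.07 mGal
Free-air anomaly = 980878.84 − 981449.47 + (719.07) = 148.44 mGal
Bouguer slab correction = 0.04193 × 2.29 × 2330.1 = 223.74 mGal
Simple Bouguer anomaly = 148.44 − (223.74) = -75.30 mGal

-75.3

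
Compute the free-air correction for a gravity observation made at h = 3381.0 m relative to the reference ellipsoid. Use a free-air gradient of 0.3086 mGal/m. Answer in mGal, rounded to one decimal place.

1043.4

Free-air correction = 0.3086 × 3381.0 = 1043.4 mGal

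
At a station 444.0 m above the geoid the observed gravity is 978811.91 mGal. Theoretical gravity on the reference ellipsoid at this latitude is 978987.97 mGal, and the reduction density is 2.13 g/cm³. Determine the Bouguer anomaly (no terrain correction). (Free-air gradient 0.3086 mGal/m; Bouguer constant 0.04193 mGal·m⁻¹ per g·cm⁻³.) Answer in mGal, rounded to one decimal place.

Free-air correction = 0.3086 × 444.0 = 137.02 mGal
Free-air anomaly = 978811.91 − 978987.97 + (137.02) = -39.04 mGal
Bouguer slab correction = 0.04193 × 2.13 × 444.0 = 39.65 mGal
Simple Bouguer anomaly = -39.04 − (39.65) = -78.69 mGal

-78.7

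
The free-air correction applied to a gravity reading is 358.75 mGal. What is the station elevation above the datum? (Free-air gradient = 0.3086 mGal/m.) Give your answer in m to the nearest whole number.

1163

h = 358.75 / 0.3086 = 1162.51 m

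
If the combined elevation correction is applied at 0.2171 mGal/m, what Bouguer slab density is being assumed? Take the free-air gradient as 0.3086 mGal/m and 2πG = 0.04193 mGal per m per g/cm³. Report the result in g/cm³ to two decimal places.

2.18

0.2171 = 0.3086 − 0.04193 × ρ
ρ = (0.3086 − 0.2171) / 0.04193 = 2.18 g/cm³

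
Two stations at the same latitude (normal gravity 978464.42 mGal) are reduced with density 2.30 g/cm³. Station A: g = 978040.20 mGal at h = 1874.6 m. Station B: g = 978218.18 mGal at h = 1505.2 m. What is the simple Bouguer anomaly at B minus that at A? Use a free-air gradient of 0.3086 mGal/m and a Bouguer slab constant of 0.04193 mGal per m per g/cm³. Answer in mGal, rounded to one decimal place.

99.6

Δg_SB(A) = 978040.20 − 978464.42 + 0.3086×1874.6 − 0.04193×2.30×1874.6 = -26.50 mGal
Δg_SB(B) = 978218.18 − 978464.42 + 0.3086×1505.2 − 0.04193×2.30×1505.2 = 73.10 mGal
Difference = 73.10 − (-26.50) = 99.60 mGal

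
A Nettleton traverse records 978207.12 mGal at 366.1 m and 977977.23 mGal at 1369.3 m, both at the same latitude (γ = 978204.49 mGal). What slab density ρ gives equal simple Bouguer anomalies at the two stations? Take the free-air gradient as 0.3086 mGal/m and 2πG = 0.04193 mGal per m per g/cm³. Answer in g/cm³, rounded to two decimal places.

Δg_obs = 977977.23 − 978207.12 = -229.89 mGal over Δh = 1369.3 − 366.1 = 1003.2 m
Equal Bouguer anomalies ⇒ Δg_obs + (0.3086 − 0.04193ρ)·Δh = 0
0.3086 − 0.04193ρ = −Δg_obs/Δh = 0.22916
ρ = (0.3086 − 0.22916) / 0.04193 = 1.89 g/cm³

1.89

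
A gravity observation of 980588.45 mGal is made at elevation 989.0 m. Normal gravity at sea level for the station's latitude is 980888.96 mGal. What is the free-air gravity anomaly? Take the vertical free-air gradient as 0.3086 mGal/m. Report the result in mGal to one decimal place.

4.7

Free-air correction = 0.3086 × 989.0 = 305.21 mGal
Free-air anomaly = 980588.45 − 980888.96 + (305.21) = 4.70 mGal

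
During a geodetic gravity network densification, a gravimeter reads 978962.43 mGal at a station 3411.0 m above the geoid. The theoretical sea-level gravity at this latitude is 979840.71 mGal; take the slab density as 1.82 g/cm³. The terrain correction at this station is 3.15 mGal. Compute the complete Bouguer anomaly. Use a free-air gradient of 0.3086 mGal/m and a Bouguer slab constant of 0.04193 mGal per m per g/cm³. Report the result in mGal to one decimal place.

-82.8

Free-air correction = 0.3086 × 3411.0 = 1052.63 mGal
Free-air anomaly = 978962.43 − 979840.71 + (1052.63) = 174.35 mGal
Bouguer slab correction = 0.04193 × 1.82 × 3411.0 = 260.30 mGal
Simple Bouguer anomaly = 174.35 − (260.30) = -85.95 mGal
Complete Bouguer anomaly = -85.95 + 3.15 = -82.80 mGal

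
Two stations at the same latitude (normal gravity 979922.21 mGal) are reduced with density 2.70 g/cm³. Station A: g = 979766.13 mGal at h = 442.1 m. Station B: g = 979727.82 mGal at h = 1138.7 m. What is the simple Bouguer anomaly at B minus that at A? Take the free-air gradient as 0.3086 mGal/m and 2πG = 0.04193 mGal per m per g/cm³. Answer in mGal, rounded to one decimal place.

Δg_SB(A) = 979766.13 − 979922.21 + 0.3086×442.1 − 0.04193×2.70×442.1 = -69.70 mGal
Δg_SB(B) = 979727.82 − 979922.21 + 0.3086×1138.7 − 0.04193×2.70×1138.7 = 28.10 mGal
Difference = 28.10 − (-69.70) = 97.80 mGal

97.8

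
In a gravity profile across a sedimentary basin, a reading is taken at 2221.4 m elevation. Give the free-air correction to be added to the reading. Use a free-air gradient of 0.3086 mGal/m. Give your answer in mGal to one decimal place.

685.5

Free-air correction = 0.3086 × 2221.4 = 685.5 mGal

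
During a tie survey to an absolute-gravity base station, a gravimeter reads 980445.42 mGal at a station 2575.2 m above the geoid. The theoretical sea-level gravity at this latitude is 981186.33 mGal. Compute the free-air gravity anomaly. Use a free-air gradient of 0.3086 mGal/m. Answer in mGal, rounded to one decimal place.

Free-air correction = 0.3086 × 2575.2 = 794.71 mGal
Free-air anomaly = 980445.42 − 981186.33 + (794.71) = 53.80 mGal

53.8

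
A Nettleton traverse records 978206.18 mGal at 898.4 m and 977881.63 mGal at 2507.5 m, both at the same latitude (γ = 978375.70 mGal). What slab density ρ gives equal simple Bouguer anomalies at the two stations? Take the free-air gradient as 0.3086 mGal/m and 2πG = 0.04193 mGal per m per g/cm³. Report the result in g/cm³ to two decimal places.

2.55

Δg_obs = 977881.63 − 978206.18 = -324.55 mGal over Δh = 2507.5 − 898.4 = 1609.1 m
Equal Bouguer anomalies ⇒ Δg_obs + (0.3086 − 0.04193ρ)·Δh = 0
0.3086 − 0.04193ρ = −Δg_obs/Δh = 0.20170
ρ = (0.3086 − 0.20170) / 0.04193 = 2.55 g/cm³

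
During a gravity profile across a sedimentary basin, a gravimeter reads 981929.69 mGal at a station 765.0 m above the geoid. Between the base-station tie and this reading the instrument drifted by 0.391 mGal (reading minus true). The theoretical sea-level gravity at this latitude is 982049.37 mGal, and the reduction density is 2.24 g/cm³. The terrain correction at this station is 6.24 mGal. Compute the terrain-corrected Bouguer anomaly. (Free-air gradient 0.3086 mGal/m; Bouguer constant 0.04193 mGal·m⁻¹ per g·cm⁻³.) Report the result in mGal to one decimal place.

50.4

Drift-corrected reading = 981929.69 − (0.391) = 981929.299 mGal
Free-air correction = 0.3086 × 765.0 = 236.08 mGal
Free-air anomaly = 981929.299 − 982049.37 + (236.08) = 116.009 mGal
Bouguer slab correction = 0.04193 × 2.24 × 765.0 = 71.85 mGal
Simple Bouguer anomaly = 116.009 − (71.85) = 44.159 mGal
Complete Bouguer anomaly = 44.159 + 6.24 = 50.399 mGal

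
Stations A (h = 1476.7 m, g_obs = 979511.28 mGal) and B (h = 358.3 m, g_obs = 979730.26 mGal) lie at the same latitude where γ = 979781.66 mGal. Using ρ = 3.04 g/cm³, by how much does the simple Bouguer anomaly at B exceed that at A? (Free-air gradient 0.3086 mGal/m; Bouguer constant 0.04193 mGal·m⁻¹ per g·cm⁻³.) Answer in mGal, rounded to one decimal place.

Δg_SB(A) = 979511.28 − 979781.66 + 0.3086×1476.7 − 0.04193×3.04×1476.7 = -2.90 mGal
Δg_SB(B) = 979730.26 − 979781.66 + 0.3086×358.3 − 0.04193×3.04×358.3 = 13.50 mGal
Difference = 13.50 − (-2.90) = 16.40 mGal

16.4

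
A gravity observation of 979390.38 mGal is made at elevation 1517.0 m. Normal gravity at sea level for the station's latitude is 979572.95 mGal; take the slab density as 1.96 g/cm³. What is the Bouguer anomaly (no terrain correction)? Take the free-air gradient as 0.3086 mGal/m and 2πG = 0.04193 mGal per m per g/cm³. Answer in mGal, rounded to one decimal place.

160.9

Free-air correction = 0.3086 × 1517.0 = 468.15 mGal
Free-air anomaly = 979390.38 − 979572.95 + (468.15) = 285.58 mGal
Bouguer slab correction = 0.04193 × 1.96 × 1517.0 = 124.67 mGal
Simple Bouguer anomaly = 285.58 − (124.67) = 160.91 mGal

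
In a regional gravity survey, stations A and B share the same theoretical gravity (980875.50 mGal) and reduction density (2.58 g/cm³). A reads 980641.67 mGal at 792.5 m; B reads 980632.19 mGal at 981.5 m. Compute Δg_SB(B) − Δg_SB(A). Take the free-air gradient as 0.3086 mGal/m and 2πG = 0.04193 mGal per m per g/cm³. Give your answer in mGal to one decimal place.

Δg_SB(A) = 980641.67 − 980875.50 + 0.3086×792.5 − 0.04193×2.58×792.5 = -75.00 mGal
Δg_SB(B) = 980632.19 − 980875.50 + 0.3086×981.5 − 0.04193×2.58×981.5 = -46.60 mGal
Difference = -46.60 − (-75.00) = 28.40 mGal

28.4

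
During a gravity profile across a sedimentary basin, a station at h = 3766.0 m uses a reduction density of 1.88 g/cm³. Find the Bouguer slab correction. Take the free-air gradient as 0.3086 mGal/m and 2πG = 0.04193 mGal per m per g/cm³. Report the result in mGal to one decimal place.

296.9

Bouguer slab correction = 0.04193 × 1.88 × 3766.0 = 296.9 mGal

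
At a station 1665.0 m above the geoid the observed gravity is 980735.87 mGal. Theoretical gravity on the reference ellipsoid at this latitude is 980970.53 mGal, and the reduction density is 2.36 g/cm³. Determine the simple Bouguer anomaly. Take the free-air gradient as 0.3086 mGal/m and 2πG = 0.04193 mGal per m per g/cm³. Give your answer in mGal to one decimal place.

Free-air correction = 0.3086 × 1665.0 = 513.82 mGal
Free-air anomaly = 980735.87 − 980970.53 + (513.82) = 279.16 mGal
Bouguer slab correction = 0.04193 × 2.36 × 1665.0 = 164.76 mGal
Simple Bouguer anomaly = 279.16 − (164.76) = 114.40 mGal

114.4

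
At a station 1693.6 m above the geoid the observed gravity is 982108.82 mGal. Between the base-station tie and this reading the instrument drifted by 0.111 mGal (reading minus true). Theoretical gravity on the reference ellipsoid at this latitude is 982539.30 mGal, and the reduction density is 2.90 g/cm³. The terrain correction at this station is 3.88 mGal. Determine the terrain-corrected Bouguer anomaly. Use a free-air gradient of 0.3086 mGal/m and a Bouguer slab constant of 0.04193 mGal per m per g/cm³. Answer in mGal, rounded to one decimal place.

Drift-corrected reading = 982108.82 − (0.111) = 982108.709 mGal
Free-air correction = 0.3086 × 1693.6 = 522.64 mGal
Free-air anomaly = 982108.709 − 982539.30 + (522.64) = 92.049 mGal
Bouguer slab correction = 0.04193 × 2.90 × 1693.6 = 205.94 mGal
Simple Bouguer anomaly = 92.049 − (205.94) = -113.891 mGal
Complete Bouguer anomaly = -113.891 + 3.88 = -110.011 mGal

-110.0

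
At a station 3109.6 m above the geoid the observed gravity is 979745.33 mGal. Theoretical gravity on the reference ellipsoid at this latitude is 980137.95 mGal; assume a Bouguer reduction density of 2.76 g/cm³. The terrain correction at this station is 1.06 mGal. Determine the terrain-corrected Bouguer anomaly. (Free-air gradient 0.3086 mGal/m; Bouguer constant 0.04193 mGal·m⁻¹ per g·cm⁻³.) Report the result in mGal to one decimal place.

208.2

Free-air correction = 0.3086 × 3109.6 = 959.62 mGal
Free-air anomaly = 979745.33 − 980137.95 + (959.62) = 567.00 mGal
Bouguer slab correction = 0.04193 × 2.76 × 3109.6 = 359.86 mGal
Simple Bouguer anomaly = 567.00 − (359.86) = 207.14 mGal
Complete Bouguer anomaly = 207.14 + 1.06 = 208.20 mGal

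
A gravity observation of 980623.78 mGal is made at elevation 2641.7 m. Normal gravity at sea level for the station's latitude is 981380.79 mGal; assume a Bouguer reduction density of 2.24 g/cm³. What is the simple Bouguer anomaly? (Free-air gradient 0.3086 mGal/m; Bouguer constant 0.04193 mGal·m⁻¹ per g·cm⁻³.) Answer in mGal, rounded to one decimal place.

Free-air correction = 0.3086 × 2641.7 = 815.23 mGal
Free-air anomaly = 980623.78 − 981380.79 + (815.23) = 58.22 mGal
Bouguer slab correction = 0.04193 × 2.24 × 2641.7 = 248.12 mGal
Simple Bouguer anomaly = 58.22 − (248.12) = -189.90 mGal

-189.9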